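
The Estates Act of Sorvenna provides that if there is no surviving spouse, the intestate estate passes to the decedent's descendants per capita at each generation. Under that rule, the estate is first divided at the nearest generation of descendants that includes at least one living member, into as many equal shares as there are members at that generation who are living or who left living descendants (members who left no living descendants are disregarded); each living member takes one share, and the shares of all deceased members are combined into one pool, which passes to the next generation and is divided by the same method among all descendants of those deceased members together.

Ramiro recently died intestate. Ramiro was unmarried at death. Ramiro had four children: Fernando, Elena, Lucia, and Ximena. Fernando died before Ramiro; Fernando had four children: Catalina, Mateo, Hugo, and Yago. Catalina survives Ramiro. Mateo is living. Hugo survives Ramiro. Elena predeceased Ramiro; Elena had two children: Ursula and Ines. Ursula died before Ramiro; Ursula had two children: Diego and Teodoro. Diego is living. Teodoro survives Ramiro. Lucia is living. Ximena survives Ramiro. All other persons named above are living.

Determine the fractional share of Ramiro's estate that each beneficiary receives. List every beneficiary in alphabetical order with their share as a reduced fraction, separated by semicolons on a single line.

There is no surviving spouse, so the entire estate passes to Ramiro's descendants per capita at each generation.
At generation 1 (Fernando, Elena, Lucia, Ximena) there are 4 shares of (1)/4 = 1/4 each.
Living: Lucia and Ximena — each takes 1/4.
Deceased: Fernando and Elena. Their combined 1/2 is pooled and carried to generation 2.
At generation 2 (Catalina, Mateo, Hugo, Yago, Ursula, Ines) there are 6 shares of (1/2)/6 = 1/12 each.
Living: Catalina, Mateo, Hugo, Yago, and Ines — each takes 1/12.
Deceased: Ursula. That 1/12 share is carried to generation 3.
At generation 3 (Diego, Teodoro) there are 2 shares of (1/12)/2 = 1/24 each.
Living: Diego and Teodoro — each takes 1/24.

Catalina 1/12; Diego 1/24; Hugo 1/12; Ines 1/12; Lucia 1/4; Mateo 1/12; Teodoro 1/24; Ximena 1/4; Yago 1/12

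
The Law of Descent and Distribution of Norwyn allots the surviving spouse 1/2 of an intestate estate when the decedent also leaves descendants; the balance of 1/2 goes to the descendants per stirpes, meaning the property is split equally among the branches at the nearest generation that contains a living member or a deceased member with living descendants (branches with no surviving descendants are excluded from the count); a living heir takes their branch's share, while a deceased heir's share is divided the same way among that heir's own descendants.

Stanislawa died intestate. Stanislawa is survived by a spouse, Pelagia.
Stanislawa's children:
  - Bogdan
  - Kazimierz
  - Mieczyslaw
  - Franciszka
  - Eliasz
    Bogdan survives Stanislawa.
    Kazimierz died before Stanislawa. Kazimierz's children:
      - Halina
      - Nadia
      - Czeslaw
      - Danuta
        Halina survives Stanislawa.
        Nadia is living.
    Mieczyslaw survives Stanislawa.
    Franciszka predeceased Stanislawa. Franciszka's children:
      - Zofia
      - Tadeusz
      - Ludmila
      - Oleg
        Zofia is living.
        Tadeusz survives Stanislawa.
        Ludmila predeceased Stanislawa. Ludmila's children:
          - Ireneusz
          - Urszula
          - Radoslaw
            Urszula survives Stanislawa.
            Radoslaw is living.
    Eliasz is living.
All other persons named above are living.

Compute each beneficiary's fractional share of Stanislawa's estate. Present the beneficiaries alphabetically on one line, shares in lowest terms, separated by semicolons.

Bogdan 1/10; Czeslaw 1/40; Danuta 1/40; Eliasz 1/10; Halina 1/40; Ireneusz 1/120; Mieczyslaw 1/10; Nadia 1/40; Oleg 1/40; Pelagia 1/2; Radoslaw 1/120; Tadeusz 1/40; Urszula 1/120; Zofia 1/40

Pelagia, as surviving spouse, takes 1/2.
The remaining 1/2 passes to Stanislawa's descendants per stirpes.
The 1/2 is divided into 5 equal shares of 1/10 among Bogdan, Kazimierz, Mieczyslaw, Franciszka, Eliasz.
Bogdan is living and takes 1/10.
Kazimierz predeceased; the 1/10 allotted to Kazimierz's branch passes to Kazimierz's issue by representation.
The 1/10 is divided into 4 equal shares of 1/40 among Halina, Nadia, Czeslaw, Danuta.
Halina is living and takes 1/40.
Nadia is living and takes 1/40.
Czeslaw is living and takes 1/40.
Danuta is living and takes 1/40.
Mieczyslaw is living and takes 1/10.
Franciszka predeceased; the 1/10 allotted to Franciszka's branch passes to Franciszka's issue by representation.
The 1/10 is divided into 4 equal shares of 1/40 among Zofia, Tadeusz, Ludmila, Oleg.
Zofia is living and takes 1/40.
Tadeusz is living and takes 1/40.
Ludmila predeceased; the 1/40 allotted to Ludmila's branch passes to Ludmila's issue by representation.
The 1/40 is divided into 3 equal shares of 1/120 among Ireneusz, Urszula, Radoslaw.
Ireneusz is living and takes 1/120.
Urszula is living and takes 1/120.
Radoslaw is living and takes 1/120.
Oleg is living and takes 1/40.
Eliasz is living and takes 1/10.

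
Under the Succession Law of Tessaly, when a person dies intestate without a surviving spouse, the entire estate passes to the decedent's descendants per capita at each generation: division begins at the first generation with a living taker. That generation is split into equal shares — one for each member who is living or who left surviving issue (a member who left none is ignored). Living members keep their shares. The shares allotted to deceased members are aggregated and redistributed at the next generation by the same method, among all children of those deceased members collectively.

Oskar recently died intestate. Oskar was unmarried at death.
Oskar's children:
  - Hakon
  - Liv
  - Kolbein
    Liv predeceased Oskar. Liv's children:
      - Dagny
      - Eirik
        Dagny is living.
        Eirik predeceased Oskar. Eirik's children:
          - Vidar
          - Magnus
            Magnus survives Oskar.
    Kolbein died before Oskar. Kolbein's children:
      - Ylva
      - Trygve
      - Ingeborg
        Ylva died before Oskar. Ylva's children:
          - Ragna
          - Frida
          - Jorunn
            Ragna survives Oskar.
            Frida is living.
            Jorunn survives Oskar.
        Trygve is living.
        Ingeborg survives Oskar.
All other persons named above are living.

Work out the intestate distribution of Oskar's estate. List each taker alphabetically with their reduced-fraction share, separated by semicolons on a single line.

Dagny 2/15; Frida 4/75; Hakon 1/3; Ingeborg 2/15; Jorunn 4/75; Magnus 4/75; Ragna 4/75; Trygve 2/15; Vidar 4/75

There is no surviving spouse, so the entire estate passes to Oskar's descendants per capita at each generation.
At generation 1 (Hakon, Liv, Kolbein) there are 3 shares of (1)/3 = 1/3 each.
Living: Hakon — each takes 1/3.
Deceased: Liv and Kolbein. Their combined 2/3 is pooled and carried to generation 2.
At generation 2 (Dagny, Eirik, Ylva, Trygve, Ingeborg) there are 5 shares of (2/3)/5 = 2/15 each.
Living: Dagny, Trygve, and Ingeborg — each takes 2/15.
Deceased: Eirik and Ylva. Their combined 4/15 is pooled and carried to generation 3.
At generation 3 (Vidar, Magnus, Ragna, Frida, Jorunn) there are 5 shares of (4/15)/5 = 4/75 each.
Living: Vidar, Magnus, Ragna, Frida, and Jorunn — each takes 4/75.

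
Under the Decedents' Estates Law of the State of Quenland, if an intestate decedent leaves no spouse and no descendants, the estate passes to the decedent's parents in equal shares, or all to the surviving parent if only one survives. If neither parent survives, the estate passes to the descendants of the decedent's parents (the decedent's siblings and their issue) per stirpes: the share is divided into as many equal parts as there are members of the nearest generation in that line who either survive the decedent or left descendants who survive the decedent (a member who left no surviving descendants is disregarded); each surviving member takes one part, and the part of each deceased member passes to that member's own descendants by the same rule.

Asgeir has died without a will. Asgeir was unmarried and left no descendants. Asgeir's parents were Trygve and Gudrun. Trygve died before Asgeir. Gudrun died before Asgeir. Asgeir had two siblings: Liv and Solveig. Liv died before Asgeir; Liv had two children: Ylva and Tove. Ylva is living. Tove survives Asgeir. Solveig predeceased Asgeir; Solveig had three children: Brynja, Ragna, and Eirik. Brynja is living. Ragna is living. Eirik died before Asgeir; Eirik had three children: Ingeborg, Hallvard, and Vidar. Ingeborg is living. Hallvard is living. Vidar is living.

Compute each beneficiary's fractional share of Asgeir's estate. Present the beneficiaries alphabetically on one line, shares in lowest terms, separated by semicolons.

Neither parent survives and there are no descendants, so the estate passes to Asgeir's siblings and their issue per stirpes.
The estate is divided into 2 equal shares of 1/2 among Liv, Solveig.
Liv predeceased; the 1/2 allotted to Liv's branch passes to Liv's issue by representation.
The 1/2 is divided into 2 equal shares of 1/4 among Ylva, Tove.
Ylva is living and takes 1/4.
Tove is living and takes 1/4.
Solveig predeceased; the 1/2 allotted to Solveig's branch passes to Solveig's issue by representation.
The 1/2 is divided into 3 equal shares of 1/6 among Brynja, Ragna, Eirik.
Brynja is living and takes 1/6.
Ragna is living and takes 1/6.
Eirik predeceased; the 1/6 allotted to Eirik's branch passes to Eirik's issue by representation.
The 1/6 is divided into 3 equal shares of 1/18 among Ingeborg, Hallvard, Vidar.
Ingeborg is living and takes 1/18.
Hallvard is living and takes 1/18.
Vidar is living and takes 1/18.

Brynja 1/6; Hallvard 1/18; Ingeborg 1/18; Ragna 1/6; Tove 1/4; Vidar 1/18; Ylva 1/4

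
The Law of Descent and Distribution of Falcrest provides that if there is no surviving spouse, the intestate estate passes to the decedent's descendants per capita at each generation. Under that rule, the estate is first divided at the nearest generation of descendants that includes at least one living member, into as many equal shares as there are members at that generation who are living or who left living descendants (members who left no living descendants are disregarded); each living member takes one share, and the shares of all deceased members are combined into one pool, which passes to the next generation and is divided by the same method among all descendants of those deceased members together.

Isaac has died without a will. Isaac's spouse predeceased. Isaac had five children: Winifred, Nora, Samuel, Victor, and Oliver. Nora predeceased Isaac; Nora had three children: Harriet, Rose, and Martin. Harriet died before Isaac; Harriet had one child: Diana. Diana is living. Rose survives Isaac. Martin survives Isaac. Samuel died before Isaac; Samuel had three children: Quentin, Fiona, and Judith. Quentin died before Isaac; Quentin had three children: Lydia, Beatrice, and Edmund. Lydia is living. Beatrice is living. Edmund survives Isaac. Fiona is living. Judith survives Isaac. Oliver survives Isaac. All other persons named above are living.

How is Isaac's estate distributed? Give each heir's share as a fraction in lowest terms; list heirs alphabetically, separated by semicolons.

There is no surviving spouse, so the entire estate passes to Isaac's descendants per capita at each generation.
At generation 1 (Winifred, Nora, Samuel, Victor, Oliver) there are 5 shares of (1)/5 = 1/5 each.
Living: Winifred, Victor, and Oliver — each takes 1/5.
Deceased: Nora and Samuel. Their combined 2/5 is pooled and carried to generation 2.
At generation 2 (Harriet, Rose, Martin, Quentin, Fiona, Judith) there are 6 shares of (2/5)/6 = 1/15 each.
Living: Rose, Martin, Fiona, and Judith — each takes 1/15.
Deceased: Harriet and Quentin. Their combined 2/15 is pooled and carried to generation 3.
At generation 3 (Diana, Lydia, Beatrice, Edmund) there are 4 shares of (2/15)/4 = 1/30 each.
Living: Diana, Lydia, Beatrice, and Edmund — each takes 1/30.

Beatrice 1/30; Diana 1/30; Edmund 1/30; Fiona 1/15; Judith 1/15; Lydia 1/30; Martin 1/15; Oliver 1/5; Rose 1/15; Victor 1/5; Winifred 1/5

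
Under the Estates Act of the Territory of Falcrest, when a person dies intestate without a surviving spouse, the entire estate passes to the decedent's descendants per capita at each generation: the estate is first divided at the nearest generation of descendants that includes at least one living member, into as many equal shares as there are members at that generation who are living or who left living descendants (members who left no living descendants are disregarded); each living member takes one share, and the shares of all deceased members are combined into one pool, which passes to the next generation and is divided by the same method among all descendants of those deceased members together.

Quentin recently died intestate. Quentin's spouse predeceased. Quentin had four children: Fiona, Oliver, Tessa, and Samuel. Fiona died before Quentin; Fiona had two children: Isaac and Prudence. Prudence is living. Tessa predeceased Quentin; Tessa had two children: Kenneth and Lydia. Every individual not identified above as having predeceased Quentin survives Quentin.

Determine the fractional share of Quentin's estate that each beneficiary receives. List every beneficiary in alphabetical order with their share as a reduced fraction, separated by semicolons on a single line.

There is no surviving spouse, so the entire estate passes to Quentin's descendants per capita at each generation.
At generation 1 (Fiona, Oliver, Tessa, Samuel) there are 4 shares of (1)/4 = 1/4 each.
Living: Oliver and Samuel — each takes 1/4.
Deceased: Fiona and Tessa. Their combined 1/2 is pooled and carried to generation 2.
At generation 2 (Isaac, Prudence, Kenneth, Lydia) there are 4 shares of (1/2)/4 = 1/8 each.
Living: Isaac, Prudence, Kenneth, and Lydia — each takes 1/8.

Isaac 1/8; Kenneth 1/8; Lydia 1/8; Oliver 1/4; Prudence 1/8; Samuel 1/4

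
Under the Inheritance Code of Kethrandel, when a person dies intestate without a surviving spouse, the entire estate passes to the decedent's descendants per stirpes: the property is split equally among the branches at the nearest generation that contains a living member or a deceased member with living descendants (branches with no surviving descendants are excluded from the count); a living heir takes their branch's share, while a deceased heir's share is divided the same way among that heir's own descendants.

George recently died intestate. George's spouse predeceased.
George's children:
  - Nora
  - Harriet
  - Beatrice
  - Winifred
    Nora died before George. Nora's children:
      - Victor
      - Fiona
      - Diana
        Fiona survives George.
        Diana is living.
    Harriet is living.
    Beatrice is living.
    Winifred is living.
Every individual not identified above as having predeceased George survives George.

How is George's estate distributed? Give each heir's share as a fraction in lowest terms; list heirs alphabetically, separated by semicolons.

Beatrice 1/4; Diana 1/12; Fiona 1/12; Harriet 1/4; Victor 1/12; Winifred 1/4

There is no surviving spouse, so the entire estate passes to George's descendants per stirpes.
The estate is divided into 4 equal shares of 1/4 among Nora, Harriet, Beatrice, Winifred.
Nora predeceased; the 1/4 allotted to Nora's branch passes to Nora's issue by representation.
The 1/4 is divided into 3 equal shares of 1/12 among Victor, Fiona, Diana.
Victor is living and takes 1/12.
Fiona is living and takes 1/12.
Diana is living and takes 1/12.
Harriet is living and takes 1/4.
Beatrice is living and takes 1/4.
Winifred is living and takes 1/4.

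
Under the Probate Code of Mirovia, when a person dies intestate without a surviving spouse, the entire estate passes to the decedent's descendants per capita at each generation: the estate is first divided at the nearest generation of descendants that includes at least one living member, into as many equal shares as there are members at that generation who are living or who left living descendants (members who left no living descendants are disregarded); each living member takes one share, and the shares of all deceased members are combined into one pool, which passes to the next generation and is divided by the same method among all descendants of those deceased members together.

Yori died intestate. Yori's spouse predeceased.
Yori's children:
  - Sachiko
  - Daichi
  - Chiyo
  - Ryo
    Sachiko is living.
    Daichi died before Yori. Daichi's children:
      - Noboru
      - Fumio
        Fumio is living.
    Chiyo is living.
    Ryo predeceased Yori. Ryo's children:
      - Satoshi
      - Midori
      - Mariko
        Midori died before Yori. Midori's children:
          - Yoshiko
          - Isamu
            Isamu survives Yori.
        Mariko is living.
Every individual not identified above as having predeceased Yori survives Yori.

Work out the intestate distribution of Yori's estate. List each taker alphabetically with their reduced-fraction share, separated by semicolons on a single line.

There is no surviving spouse, so the entire estate passes to Yori's descendants per capita at each generation.
At generation 1 (Sachiko, Daichi, Chiyo, Ryo) there are 4 shares of (1)/4 = 1/4 each.
Living: Sachiko and Chiyo — each takes 1/4.
Deceased: Daichi and Ryo. Their combined 1/2 is pooled and carried to generation 2.
At generation 2 (Noboru, Fumio, Satoshi, Midori, Mariko) there are 5 shares of (1/2)/5 = 1/10 each.
Living: Noboru, Fumio, Satoshi, and Mariko — each takes 1/10.
Deceased: Midori. That 1/10 share is carried to generation 3.
At generation 3 (Yoshiko, Isamu) there are 2 shares of (1/10)/2 = 1/20 each.
Living: Yoshiko and Isamu — each takes 1/20.

Chiyo 1/4; Fumio 1/10; Isamu 1/20; Mariko 1/10; Noboru 1/10; Sachiko 1/4; Satoshi 1/10; Yoshiko 1/20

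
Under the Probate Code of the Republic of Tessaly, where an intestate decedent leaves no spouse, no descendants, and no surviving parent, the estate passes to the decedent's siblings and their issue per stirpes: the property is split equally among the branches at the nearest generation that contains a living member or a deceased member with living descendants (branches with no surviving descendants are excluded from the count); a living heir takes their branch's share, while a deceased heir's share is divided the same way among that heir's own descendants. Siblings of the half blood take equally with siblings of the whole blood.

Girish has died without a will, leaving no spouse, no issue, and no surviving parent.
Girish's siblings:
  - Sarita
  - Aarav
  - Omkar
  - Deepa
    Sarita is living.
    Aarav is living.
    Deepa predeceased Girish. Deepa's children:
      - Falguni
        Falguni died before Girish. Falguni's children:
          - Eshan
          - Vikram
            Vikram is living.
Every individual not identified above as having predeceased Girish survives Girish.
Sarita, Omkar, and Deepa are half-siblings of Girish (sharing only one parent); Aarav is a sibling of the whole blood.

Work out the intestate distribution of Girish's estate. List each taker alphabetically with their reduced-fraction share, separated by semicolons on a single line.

No spouse, descendants, or parent survives, so the estate passes to Girish's siblings per stirpes.
Half-blood and whole-blood siblings take equally under the stated rule.
The estate is divided into 4 equal shares of 1/4 among Sarita, Aarav, Omkar, Deepa.
Sarita is living and takes 1/4.
Aarav is living and takes 1/4.
Omkar is living and takes 1/4.
Deepa predeceased; the 1/4 allotted to Deepa's branch passes to Deepa's issue by representation.
Falguni's line is the sole branch at this level, so the full 1/4 passes to Falguni's issue by representation.
The 1/4 is divided into 2 equal shares of 1/8 among Eshan, Vikram.
Eshan is living and takes 1/8.
Vikram is living and takes 1/8.

Aarav 1/4; Eshan 1/8; Omkar 1/4; Sarita 1/4; Vikram 1/8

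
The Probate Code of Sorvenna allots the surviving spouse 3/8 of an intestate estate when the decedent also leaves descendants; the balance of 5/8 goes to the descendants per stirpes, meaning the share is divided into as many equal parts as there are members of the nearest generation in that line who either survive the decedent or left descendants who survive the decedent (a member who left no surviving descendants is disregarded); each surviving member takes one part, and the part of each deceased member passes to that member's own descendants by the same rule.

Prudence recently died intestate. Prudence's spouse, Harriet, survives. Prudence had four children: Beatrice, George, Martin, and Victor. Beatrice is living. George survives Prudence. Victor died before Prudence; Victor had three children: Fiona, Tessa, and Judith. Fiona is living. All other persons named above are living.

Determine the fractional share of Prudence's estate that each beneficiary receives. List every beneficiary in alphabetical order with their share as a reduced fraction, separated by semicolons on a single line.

Harriet, as surviving spouse, takes 3/8.
The remaining 5/8 passes to Prudence's descendants per stirpes.
The 5/8 is divided into 4 equal shares of 5/32 among Beatrice, George, Martin, Victor.
Beatrice is living and takes 5/32.
George is living and takes 5/32.
Martin is living and takes 5/32.
Victor predeceased; the 5/32 allotted to Victor's branch passes to Victor's issue by representation.
The 5/32 is divided into 3 equal shares of 5/96 among Fiona, Tessa, Judith.
Fiona is living and takes 5/96.
Tessa is living and takes 5/96.
Judith is living and takes 5/96.

Beatrice 5/32; Fiona 5/96; George 5/32; Harriet 3/8; Judith 5/96; Martin 5/32; Tessa 5/96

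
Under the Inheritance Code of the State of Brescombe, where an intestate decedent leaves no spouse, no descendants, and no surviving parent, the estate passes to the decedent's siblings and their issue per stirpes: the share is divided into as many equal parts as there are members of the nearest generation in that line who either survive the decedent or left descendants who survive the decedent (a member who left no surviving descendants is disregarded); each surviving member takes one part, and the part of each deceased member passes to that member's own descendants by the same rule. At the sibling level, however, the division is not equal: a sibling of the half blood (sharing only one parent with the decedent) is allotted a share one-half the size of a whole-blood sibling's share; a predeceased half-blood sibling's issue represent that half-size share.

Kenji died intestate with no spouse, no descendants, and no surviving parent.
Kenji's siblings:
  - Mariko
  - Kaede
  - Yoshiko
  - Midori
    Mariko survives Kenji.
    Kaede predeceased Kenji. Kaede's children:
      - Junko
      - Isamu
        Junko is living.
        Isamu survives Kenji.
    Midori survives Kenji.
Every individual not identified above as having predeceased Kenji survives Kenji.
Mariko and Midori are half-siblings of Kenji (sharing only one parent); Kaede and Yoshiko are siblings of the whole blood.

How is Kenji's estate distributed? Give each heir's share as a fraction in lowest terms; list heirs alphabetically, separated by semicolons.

No spouse, descendants, or parent survives, so the estate passes to Kenji's siblings per stirpes.
Half-blood siblings count for one-half the weight of whole-blood siblings at the initial division.
Dividing 1 in proportion to weights (total weight 3): Mariko (weight 1/2) → 1/6; Kaede (weight 1) → 1/3; Yoshiko (weight 1) → 1/3; Midori (weight 1/2) → 1/6.
Mariko is living and takes 1/6.
Kaede predeceased; the 1/3 allotted to Kaede's branch passes to Kaede's issue by representation.
The 1/3 is divided into 2 equal shares of 1/6 among Junko, Isamu.
Junko is living and takes 1/6.
Isamu is living and takes 1/6.
Yoshiko is living and takes 1/3.
Midori is living and takes 1/6.

Isamu 1/6; Junko 1/6; Mariko 1/6; Midori 1/6; Yoshiko 1/3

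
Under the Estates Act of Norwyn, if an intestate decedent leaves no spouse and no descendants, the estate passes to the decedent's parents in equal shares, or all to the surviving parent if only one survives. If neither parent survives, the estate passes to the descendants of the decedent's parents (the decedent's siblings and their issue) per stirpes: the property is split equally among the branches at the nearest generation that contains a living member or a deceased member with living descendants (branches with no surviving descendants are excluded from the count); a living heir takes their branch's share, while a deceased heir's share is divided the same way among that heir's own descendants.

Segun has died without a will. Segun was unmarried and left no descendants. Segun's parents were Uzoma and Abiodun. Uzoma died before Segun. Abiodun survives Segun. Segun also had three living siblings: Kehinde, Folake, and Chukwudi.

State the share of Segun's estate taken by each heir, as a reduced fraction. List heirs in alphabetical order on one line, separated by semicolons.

Only one parent, Abiodun, survives, so Abiodun takes the entire estate. The siblings take nothing because a surviving parent has priority.

Abiodun 1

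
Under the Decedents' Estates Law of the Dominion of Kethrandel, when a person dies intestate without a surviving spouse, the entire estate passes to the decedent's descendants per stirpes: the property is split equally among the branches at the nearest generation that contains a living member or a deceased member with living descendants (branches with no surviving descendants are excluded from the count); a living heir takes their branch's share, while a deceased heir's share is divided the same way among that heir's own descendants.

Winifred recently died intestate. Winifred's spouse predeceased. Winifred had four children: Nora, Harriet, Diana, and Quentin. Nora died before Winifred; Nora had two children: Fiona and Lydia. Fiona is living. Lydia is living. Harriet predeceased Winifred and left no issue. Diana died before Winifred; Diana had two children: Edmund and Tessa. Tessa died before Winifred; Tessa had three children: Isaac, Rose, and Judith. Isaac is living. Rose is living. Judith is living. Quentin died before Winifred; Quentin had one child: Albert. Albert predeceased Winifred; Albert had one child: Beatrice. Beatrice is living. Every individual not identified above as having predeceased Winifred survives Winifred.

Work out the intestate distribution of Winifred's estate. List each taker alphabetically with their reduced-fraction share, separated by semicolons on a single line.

Beatrice 1/3; Edmund 1/6; Fiona 1/6; Isaac 1/18; Judith 1/18; Lydia 1/6; Rose 1/18

There is no surviving spouse, so the entire estate passes to Winifred's descendants per stirpes.
Harriet left no surviving issue, so that branch lapses and is disregarded.
The estate is divided into 3 equal shares of 1/3 among Nora, Diana, Quentin.
Nora predeceased; the 1/3 allotted to Nora's branch passes to Nora's issue by representation.
The 1/3 is divided into 2 equal shares of 1/6 among Fiona, Lydia.
Fiona is living and takes 1/6.
Lydia is living and takes 1/6.
Diana predeceased; the 1/3 allotted to Diana's branch passes to Diana's issue by representation.
The 1/3 is divided into 2 equal shares of 1/6 among Edmund, Tessa.
Edmund is living and takes 1/6.
Tessa predeceased; the 1/6 allotted to Tessa's branch passes to Tessa's issue by representation.
The 1/6 is divided into 3 equal shares of 1/18 among Isaac, Rose, Judith.
Isaac is living and takes 1/18.
Rose is living and takes 1/18.
Judith is living and takes 1/18.
Quentin predeceased; the 1/3 allotted to Quentin's branch passes to Quentin's issue by representation.
Albert's line is the sole branch at this level, so the full 1/3 passes to Albert's issue by representation.
Beatrice is the sole taker at this level and receives the full 1/3.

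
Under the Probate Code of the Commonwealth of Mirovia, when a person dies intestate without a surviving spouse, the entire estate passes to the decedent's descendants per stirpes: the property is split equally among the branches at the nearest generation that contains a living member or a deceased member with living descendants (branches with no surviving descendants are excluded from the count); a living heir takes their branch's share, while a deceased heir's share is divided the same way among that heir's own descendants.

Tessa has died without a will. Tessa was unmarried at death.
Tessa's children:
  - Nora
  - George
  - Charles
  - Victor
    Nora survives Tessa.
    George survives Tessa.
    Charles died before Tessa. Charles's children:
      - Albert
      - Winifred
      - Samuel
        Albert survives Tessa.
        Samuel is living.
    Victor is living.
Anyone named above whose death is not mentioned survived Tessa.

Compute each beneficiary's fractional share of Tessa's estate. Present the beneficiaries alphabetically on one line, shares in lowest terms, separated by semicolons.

There is no surviving spouse, so the entire estate passes to Tessa's descendants per stirpes.
The estate is divided into 4 equal shares of 1/4 among Nora, George, Charles, Victor.
Nora is living and takes 1/4.
George is living and takes 1/4.
Charles predeceased; the 1/4 allotted to Charles's branch passes to Charles's issue by representation.
The 1/4 is divided into 3 equal shares of 1/12 among Albert, Winifred, Samuel.
Albert is living and takes 1/12.
Winifred is living and takes 1/12.
Samuel is living and takes 1/12.
Victor is living and takes 1/4.

Albert 1/12; George 1/4; Nora 1/4; Samuel 1/12; Victor 1/4; Winifred 1/12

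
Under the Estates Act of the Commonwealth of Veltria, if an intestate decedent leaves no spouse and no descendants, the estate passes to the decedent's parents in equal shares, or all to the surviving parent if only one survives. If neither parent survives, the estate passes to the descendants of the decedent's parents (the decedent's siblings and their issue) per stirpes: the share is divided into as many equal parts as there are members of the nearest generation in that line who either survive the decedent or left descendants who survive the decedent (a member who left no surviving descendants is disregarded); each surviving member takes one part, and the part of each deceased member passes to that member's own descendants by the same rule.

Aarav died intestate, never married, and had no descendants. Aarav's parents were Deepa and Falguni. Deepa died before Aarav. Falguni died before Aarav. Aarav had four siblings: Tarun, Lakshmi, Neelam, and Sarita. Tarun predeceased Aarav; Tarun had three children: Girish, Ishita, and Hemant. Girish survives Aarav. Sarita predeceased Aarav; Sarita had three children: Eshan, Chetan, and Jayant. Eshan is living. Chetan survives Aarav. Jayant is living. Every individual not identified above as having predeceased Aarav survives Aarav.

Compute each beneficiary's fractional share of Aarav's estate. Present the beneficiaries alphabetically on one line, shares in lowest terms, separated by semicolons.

Neither parent survives and there are no descendants, so the estate passes to Aarav's siblings and their issue per stirpes.
The estate is divided into 4 equal shares of 1/4 among Tarun, Lakshmi, Neelam, Sarita.
Tarun predeceased; the 1/4 allotted to Tarun's branch passes to Tarun's issue by representation.
The 1/4 is divided into 3 equal shares of 1/12 among Girish, Ishita, Hemant.
Girish is living and takes 1/12.
Ishita is living and takes 1/12.
Hemant is living and takes 1/12.
Lakshmi is living and takes 1/4.
Neelam is living and takes 1/4.
Sarita predeceased; the 1/4 allotted to Sarita's branch passes to Sarita's issue by representation.
The 1/4 is divided into 3 equal shares of 1/12 among Eshan, Chetan, Jayant.
Eshan is living and takes 1/12.
Chetan is living and takes 1/12.
Jayant is living and takes 1/12.

Chetan 1/12; Eshan 1/12; Girish 1/12; Hemant 1/12; Ishita 1/12; Jayant 1/12; Lakshmi 1/4; Neelam 1/4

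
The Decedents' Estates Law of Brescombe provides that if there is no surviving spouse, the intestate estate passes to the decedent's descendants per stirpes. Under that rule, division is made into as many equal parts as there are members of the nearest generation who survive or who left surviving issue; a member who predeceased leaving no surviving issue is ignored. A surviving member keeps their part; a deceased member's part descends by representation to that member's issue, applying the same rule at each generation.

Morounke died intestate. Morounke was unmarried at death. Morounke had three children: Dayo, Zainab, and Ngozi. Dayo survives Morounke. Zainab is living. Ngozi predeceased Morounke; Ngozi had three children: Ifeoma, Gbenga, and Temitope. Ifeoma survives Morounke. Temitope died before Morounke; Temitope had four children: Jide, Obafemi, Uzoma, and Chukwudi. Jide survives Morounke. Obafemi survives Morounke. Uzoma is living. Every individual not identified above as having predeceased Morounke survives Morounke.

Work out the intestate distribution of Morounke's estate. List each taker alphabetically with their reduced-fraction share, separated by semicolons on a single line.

There is no surviving spouse, so the entire estate passes to Morounke's descendants per stirpes.
The estate is divided into 3 equal shares of 1/3 among Dayo, Zainab, Ngozi.
Dayo is living and takes 1/3.
Zainab is living and takes 1/3.
Ngozi predeceased; the 1/3 allotted to Ngozi's branch passes to Ngozi's issue by representation.
The 1/3 is divided into 3 equal shares of 1/9 among Ifeoma, Gbenga, Temitope.
Ifeoma is living and takes 1/9.
Gbenga is living and takes 1/9.
Temitope predeceased; the 1/9 allotted to Temitope's branch passes to Temitope's issue by representation.
The 1/9 is divided into 4 equal shares of 1/36 among Jide, Obafemi, Uzoma, Chukwudi.
Jide is living and takes 1/36.
Obafemi is living and takes 1/36.
Uzoma is living and takes 1/36.
Chukwudi is living and takes 1/36.

Chukwudi 1/36; Dayo 1/3; Gbenga 1/9; Ifeoma 1/9; Jide 1/36; Obafemi 1/36; Uzoma 1/36; Zainab 1/3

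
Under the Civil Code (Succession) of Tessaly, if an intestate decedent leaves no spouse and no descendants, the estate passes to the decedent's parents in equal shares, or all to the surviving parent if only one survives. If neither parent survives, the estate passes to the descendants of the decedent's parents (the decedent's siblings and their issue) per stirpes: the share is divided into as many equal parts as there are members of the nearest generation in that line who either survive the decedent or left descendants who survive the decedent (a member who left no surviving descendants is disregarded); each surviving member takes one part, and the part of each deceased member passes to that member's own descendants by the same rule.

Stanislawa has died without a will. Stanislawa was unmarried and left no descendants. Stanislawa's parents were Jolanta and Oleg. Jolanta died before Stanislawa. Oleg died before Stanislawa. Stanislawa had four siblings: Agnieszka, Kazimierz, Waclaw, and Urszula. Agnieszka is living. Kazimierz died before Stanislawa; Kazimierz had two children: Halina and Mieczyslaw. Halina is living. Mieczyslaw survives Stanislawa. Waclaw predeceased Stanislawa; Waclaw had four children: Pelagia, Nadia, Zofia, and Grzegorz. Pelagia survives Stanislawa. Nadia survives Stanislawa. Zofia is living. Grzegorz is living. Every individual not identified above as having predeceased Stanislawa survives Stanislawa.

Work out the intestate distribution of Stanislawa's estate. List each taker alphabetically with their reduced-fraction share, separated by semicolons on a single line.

Agnieszka 1/4; Grzegorz 1/16; Halina 1/8; Mieczyslaw 1/8; Nadia 1/16; Pelagia 1/16; Urszula 1/4; Zofia 1/16

Neither parent survives and there are no descendants, so the estate passes to Stanislawa's siblings and their issue per stirpes.
The estate is divided into 4 equal shares of 1/4 among Agnieszka, Kazimierz, Waclaw, Urszula.
Agnieszka is living and takes 1/4.
Kazimierz predeceased; the 1/4 allotted to Kazimierz's branch passes to Kazimierz's issue by representation.
The 1/4 is divided into 2 equal shares of 1/8 among Halina, Mieczyslaw.
Halina is living and takes 1/8.
Mieczyslaw is living and takes 1/8.
Waclaw predeceased; the 1/4 allotted to Waclaw's branch passes to Waclaw's issue by representation.
The 1/4 is divided into 4 equal shares of 1/16 among Pelagia, Nadia, Zofia, Grzegorz.
Pelagia is living and takes 1/16.
Nadia is living and takes 1/16.
Zofia is living and takes 1/16.
Grzegorz is living and takes 1/16.
Urszula is living and takes 1/4.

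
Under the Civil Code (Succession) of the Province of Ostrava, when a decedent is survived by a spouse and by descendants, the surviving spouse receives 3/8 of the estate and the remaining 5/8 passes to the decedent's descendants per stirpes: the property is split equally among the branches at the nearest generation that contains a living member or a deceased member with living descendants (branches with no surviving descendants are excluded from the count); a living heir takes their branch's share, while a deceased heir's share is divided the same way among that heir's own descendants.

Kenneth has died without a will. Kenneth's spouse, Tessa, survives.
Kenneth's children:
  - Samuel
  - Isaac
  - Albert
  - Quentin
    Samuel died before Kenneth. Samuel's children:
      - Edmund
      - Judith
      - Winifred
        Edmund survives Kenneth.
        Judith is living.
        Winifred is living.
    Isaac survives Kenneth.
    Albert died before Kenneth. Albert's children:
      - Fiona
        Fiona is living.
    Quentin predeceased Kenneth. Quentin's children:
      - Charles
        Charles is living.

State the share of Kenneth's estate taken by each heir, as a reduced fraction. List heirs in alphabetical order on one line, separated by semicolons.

Tessa, as surviving spouse, takes 3/8.
The remaining 5/8 passes to Kenneth's descendants per stirpes.
The 5/8 is divided into 4 equal shares of 5/32 among Samuel, Isaac, Albert, Quentin.
Samuel predeceased; the 5/32 allotted to Samuel's branch passes to Samuel's issue by representation.
The 5/32 is divided into 3 equal shares of 5/96 among Edmund, Judith, Winifred.
Edmund is living and takes 5/96.
Judith is living and takes 5/96.
Winifred is living and takes 5/96.
Isaac is living and takes 5/32.
Albert predeceased; the 5/32 allotted to Albert's branch passes to Albert's issue by representation.
Fiona is the sole taker at this level and receives the full 5/32.
Quentin predeceased; the 5/32 allotted to Quentin's branch passes to Quentin's issue by representation.
Charles is the sole taker at this level and receives the full 5/32.

Charles 5/32; Edmund 5/96; Fiona 5/32; Isaac 5/32; Judith 5/96; Tessa 3/8; Winifred 5/96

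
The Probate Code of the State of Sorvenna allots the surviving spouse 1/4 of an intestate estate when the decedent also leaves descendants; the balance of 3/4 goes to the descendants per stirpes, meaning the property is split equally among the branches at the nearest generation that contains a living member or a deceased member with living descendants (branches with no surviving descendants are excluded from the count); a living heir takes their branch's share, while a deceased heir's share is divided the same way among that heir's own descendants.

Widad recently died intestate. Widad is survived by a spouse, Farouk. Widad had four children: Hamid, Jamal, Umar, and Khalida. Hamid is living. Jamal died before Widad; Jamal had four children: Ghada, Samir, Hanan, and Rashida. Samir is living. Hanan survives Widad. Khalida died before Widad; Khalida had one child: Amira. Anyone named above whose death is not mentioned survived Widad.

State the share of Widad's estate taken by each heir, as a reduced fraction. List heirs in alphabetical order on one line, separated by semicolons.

Farouk, as surviving spouse, takes 1/4.
The remaining 3/4 passes to Widad's descendants per stirpes.
The 3/4 is divided into 4 equal shares of 3/16 among Hamid, Jamal, Umar, Khalida.
Hamid is living and takes 3/16.
Jamal predeceased; the 3/16 allotted to Jamal's branch passes to Jamal's issue by representation.
The 3/16 is divided into 4 equal shares of 3/64 among Ghada, Samir, Hanan, Rashida.
Ghada is living and takes 3/64.
Samir is living and takes 3/64.
Hanan is living and takes 3/64.
Rashida is living and takes 3/64.
Umar is living and takes 3/16.
Khalida predeceased; the 3/16 allotted to Khalida's branch passes to Khalida's issue by representation.
Amira is the sole taker at this level and receives the full 3/16.

Amira 3/16; Farouk 1/4; Ghada 3/64; Hamid 3/16; Hanan 3/64; Rashida 3/64; Samir 3/64; Umar 3/16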